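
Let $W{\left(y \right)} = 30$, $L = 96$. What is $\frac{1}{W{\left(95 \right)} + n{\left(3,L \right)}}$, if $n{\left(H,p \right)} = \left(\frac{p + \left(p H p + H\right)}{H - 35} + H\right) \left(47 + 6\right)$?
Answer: $- \frac{32}{1464543} \approx -2.185 \cdot 10^{-5}$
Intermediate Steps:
$n{\left(H,p \right)} = 53 H + \frac{53 \left(H + p + H p^{2}\right)}{-35 + H}$ ($n{\left(H,p \right)} = \left(\frac{p + \left(H p p + H\right)}{-35 + H} + H\right) 53 = \left(\frac{p + \left(H p^{2} + H\right)}{-35 + H} + H\right) 53 = \left(\frac{p + \left(H + H p^{2}\right)}{-35 + H} + H\right) 53 = \left(\frac{H + p + H p^{2}}{-35 + H} + H\right) 53 = \left(H + \frac{H + p + H p^{2}}{-35 + H}\right) 53 = 53 H + \frac{53 \left(H + p + H p^{2}\right)}{-35 + H}$)
$\frac{1}{W{\left(95 \right)} + n{\left(3,L \right)}} = \frac{1}{30 + \frac{53 \left(96 + 3^{2} - 102 + 3 \cdot 96^{2}\right)}{-35 + 3}} = \frac{1}{30 + \frac{53 \left(96 + 9 - 102 + 3 \cdot 9216\right)}{-32}} = \frac{1}{30 + 53 \left(- \frac{1}{32}\right) \left(96 + 9 - 102 + 27648\right)} = \frac{1}{30 + 53 \left(- \frac{1}{32}\right) 27651} = \frac{1}{30 - \frac{1465503}{32}} = \frac{1}{- \frac{1464543}{32}} = - \frac{32}{1464543}$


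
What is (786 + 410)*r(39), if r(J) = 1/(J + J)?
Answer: 46/3 ≈ 15.333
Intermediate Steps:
r(J) = 1/(2*J)
(786 + 410)*r(39) = (786 + 410)*((1/2)/39) = 1196*((1/2)*(1/39)) = 1196*(1/78) = 46/3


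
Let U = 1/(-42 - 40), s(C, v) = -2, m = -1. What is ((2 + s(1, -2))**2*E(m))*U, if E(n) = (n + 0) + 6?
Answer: 0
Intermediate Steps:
U = -1/82 (U = 1/(-82) = -1/82 ≈ -0.012195)
E(n) = 6 + n (E(n) = n + 6 = 6 + n)
((2 + s(1, -2))**2*E(m))*U = ((2 - 2)**2*(6 - 1))*(-1/82) = (0**2*5)*(-1/82) = (0*5)*(-1/82) = 0*(-1/82) = 0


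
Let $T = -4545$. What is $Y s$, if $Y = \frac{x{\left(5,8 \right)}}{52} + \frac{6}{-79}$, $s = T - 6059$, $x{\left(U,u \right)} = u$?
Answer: $- \frac{848320}{1027} \approx -826.02$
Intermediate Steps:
$s = -10604$ ($s = -4545 - 6059 = -10604$)
$Y = \frac{80}{1027}$ ($Y = \frac{8}{52} + \frac{6}{-79} = 8 \cdot \frac{1}{52} + 6 \left(- \frac{1}{79}\right) = \frac{2}{13} - \frac{6}{79} = \frac{80}{1027} \approx 0.077897$)
$Y s = \frac{80}{1027} \left(-10604\right) = - \frac{848320}{1027}$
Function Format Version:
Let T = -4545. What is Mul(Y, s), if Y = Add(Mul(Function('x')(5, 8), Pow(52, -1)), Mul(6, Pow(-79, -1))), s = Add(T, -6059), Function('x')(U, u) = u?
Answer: Rational(-848320, 1027) ≈ -826.02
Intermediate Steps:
s = -10604 (s = Add(-4545, -6059) = -10604)
Y = Rational(80, 1027) (Y = Add(Mul(8, Pow(52, -1)), Mul(6, Pow(-79, -1))) = Add(Mul(8, Rational(1, 52)), Mul(6, Rational(-1, 79))) = Add(Rational(2, 13), Rational(-6, 79)) = Rational(80, 1027) ≈ 0.077897)
Mul(Y, s) = Mul(Rational(80, 1027), -10604) = Rational(-848320, 1027)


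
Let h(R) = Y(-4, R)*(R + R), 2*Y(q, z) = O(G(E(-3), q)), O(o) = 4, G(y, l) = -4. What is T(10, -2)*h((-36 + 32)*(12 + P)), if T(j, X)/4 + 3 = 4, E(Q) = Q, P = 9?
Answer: -1344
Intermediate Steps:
T(j, X) = 4 (T(j, X) = -12 + 4*4 = -12 + 16 = 4)
Y(q, z) = 2 (Y(q, z) = (1/2)*4 = 2)
h(R) = 4*R (h(R) = 2*(R + R) = 2*(2*R) = 4*R)
T(10, -2)*h((-36 + 32)*(12 + P)) = 4*(4*((-36 + 32)*(12 + 9))) = 4*(4*(-4*21)) = 4*(4*(-84)) = 4*(-336) = -1344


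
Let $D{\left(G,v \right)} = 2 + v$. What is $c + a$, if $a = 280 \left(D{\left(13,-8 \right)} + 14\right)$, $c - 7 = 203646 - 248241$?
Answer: $-42348$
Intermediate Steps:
$c = -44588$ ($c = 7 + \left(203646 - 248241\right) = 7 - 44595 = -44588$)
$a = 2240$ ($a = 280 \left(\left(2 - 8\right) + 14\right) = 280 \left(-6 + 14\right) = 280 \cdot 8 = 2240$)
$c + a = -44588 + 2240 = -42348$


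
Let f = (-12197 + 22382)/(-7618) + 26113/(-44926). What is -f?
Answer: 164125036/85561567 ≈ 1.9182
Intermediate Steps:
f = -164125036/85561567 (f = 10185*(-1/7618) + 26113*(-1/44926) = -10185/7618 - 26113/44926 = -164125036/85561567 ≈ -1.9182)
-f = -1*(-164125036/85561567) = 164125036/85561567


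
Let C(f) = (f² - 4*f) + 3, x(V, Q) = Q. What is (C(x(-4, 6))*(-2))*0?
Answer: 0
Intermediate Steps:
C(f) = 3 + f² - 4*f
(C(x(-4, 6))*(-2))*0 = ((3 + 6² - 4*6)*(-2))*0 = ((3 + 36 - 24)*(-2))*0 = (15*(-2))*0 = -30*0 = 0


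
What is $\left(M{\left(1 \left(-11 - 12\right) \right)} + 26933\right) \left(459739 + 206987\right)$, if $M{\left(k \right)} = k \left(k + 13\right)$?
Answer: $18110278338$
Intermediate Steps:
$M{\left(k \right)} = k \left(13 + k\right)$
$\left(M{\left(1 \left(-11 - 12\right) \right)} + 26933\right) \left(459739 + 206987\right) = \left(1 \left(-11 - 12\right) \left(13 + 1 \left(-11 - 12\right)\right) + 26933\right) \left(459739 + 206987\right) = \left(1 \left(-23\right) \left(13 + 1 \left(-23\right)\right) + 26933\right) 666726 = \left(- 23 \left(13 - 23\right) + 26933\right) 666726 = \left(\left(-23\right) \left(-10\right) + 26933\right) 666726 = \left(230 + 26933\right) 666726 = 27163 \cdot 666726 = 18110278338$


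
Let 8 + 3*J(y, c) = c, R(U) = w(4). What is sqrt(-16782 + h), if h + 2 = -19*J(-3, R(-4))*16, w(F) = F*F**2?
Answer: 4*I*sqrt(12633)/3 ≈ 149.86*I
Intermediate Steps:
w(F) = F**3
R(U) = 64 (R(U) = 4**3 = 64)
J(y, c) = -8/3 + c/3
h = -17030/3 (h = -2 - 19*(-8/3 + (1/3)*64)*16 = -2 - 19*(-8/3 + 64/3)*16 = -2 - 19*56/3*16 = -2 - 1064/3*16 = -2 - 17024/3 = -17030/3 ≈ -5676.7)
sqrt(-16782 + h) = sqrt(-16782 - 17030/3) = sqrt(-67376/3) = 4*I*sqrt(12633)/3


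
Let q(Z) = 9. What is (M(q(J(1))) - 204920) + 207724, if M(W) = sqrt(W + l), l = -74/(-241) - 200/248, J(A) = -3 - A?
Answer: 2804 + 2*sqrt(118617067)/7471 ≈ 2806.9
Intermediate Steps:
l = -3731/7471 (l = -74*(-1/241) - 200*1/248 = 74/241 - 25/31 = -3731/7471 ≈ -0.49940)
M(W) = sqrt(-3731/7471 + W) (M(W) = sqrt(W - 3731/7471) = sqrt(-3731/7471 + W))
(M(q(J(1))) - 204920) + 207724 = (sqrt(-27874301 + 55815841*9)/7471 - 204920) + 207724 = (sqrt(-27874301 + 502342569)/7471 - 204920) + 207724 = (sqrt(474468268)/7471 - 204920) + 207724 = ((2*sqrt(118617067))/7471 - 204920) + 207724 = (2*sqrt(118617067)/7471 - 204920) + 207724 = (-204920 + 2*sqrt(118617067)/7471) + 207724 = 2804 + 2*sqrt(118617067)/7471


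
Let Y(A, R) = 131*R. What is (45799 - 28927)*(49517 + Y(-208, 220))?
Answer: 1321701864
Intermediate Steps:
(45799 - 28927)*(49517 + Y(-208, 220)) = (45799 - 28927)*(49517 + 131*220) = 16872*(49517 + 28820) = 16872*78337 = 1321701864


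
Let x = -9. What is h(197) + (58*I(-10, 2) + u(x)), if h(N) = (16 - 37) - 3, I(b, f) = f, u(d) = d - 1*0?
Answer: 83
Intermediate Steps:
u(d) = d (u(d) = d + 0 = d)
h(N) = -24 (h(N) = -21 - 3 = -24)
h(197) + (58*I(-10, 2) + u(x)) = -24 + (58*2 - 9) = -24 + (116 - 9) = -24 + 107 = 83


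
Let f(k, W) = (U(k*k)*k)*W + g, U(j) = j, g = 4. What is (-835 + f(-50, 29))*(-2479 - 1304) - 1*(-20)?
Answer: 13716518693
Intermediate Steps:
f(k, W) = 4 + W*k**3 (f(k, W) = ((k*k)*k)*W + 4 = (k**2*k)*W + 4 = k**3*W + 4 = W*k**3 + 4 = 4 + W*k**3)
(-835 + f(-50, 29))*(-2479 - 1304) - 1*(-20) = (-835 + (4 + 29*(-50)**3))*(-2479 - 1304) - 1*(-20) = (-835 + (4 + 29*(-125000)))*(-3783) + 20 = (-835 + (4 - 3625000))*(-3783) + 20 = (-835 - 3624996)*(-3783) + 20 = -3625831*(-3783) + 20 = 13716518673 + 20 = 13716518693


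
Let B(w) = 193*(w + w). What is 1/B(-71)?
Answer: -1/27406 ≈ -3.6488e-5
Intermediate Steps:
B(w) = 386*w (B(w) = 193*(2*w) = 386*w)
1/B(-71) = 1/(386*(-71)) = 1/(-27406) = -1/27406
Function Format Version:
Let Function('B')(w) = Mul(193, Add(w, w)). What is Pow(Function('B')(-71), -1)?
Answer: Rational(-1, 27406) ≈ -3.6488e-5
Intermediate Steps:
Function('B')(w) = Mul(386, w) (Function('B')(w) = Mul(193, Mul(2, w)) = Mul(386, w))
Pow(Function('B')(-71), -1) = Pow(Mul(386, -71), -1) = Pow(-27406, -1) = Rational(-1, 27406)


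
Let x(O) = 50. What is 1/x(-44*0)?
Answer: 1/50 ≈ 0.020000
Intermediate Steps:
1/x(-44*0) = 1/50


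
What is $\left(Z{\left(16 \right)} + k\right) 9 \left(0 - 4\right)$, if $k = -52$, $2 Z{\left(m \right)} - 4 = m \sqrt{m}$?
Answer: $648$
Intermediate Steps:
$Z{\left(m \right)} = 2 + \frac{m^{\frac{3}{2}}}{2}$ ($Z{\left(m \right)} = 2 + \frac{m \sqrt{m}}{2} = 2 + \frac{m^{\frac{3}{2}}}{2}$)
$\left(Z{\left(16 \right)} + k\right) 9 \left(0 - 4\right) = \left(\left(2 + \frac{16^{\frac{3}{2}}}{2}\right) - 52\right) 9 \left(0 - 4\right) = \left(\left(2 + \frac{1}{2} \cdot 64\right) - 52\right) 9 \left(-4\right) = \left(\left(2 + 32\right) - 52\right) \left(-36\right) = \left(34 - 52\right) \left(-36\right) = \left(-18\right) \left(-36\right) = 648$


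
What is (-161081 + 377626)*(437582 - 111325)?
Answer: 70649322065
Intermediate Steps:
(-161081 + 377626)*(437582 - 111325) = 216545*326257 = 70649322065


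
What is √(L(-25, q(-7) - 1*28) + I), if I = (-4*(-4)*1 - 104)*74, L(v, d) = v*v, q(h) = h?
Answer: 29*I*√7 ≈ 76.727*I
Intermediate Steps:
L(v, d) = v²
I = -6512 (I = (16*1 - 104)*74 = (16 - 104)*74 = -88*74 = -6512)
√(L(-25, q(-7) - 1*28) + I) = √((-25)² - 6512) = √(625 - 6512) = √(-5887) = 29*I*√7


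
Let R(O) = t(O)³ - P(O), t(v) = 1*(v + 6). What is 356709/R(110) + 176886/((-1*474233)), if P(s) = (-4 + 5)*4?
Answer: -106936763115/740226495836 ≈ -0.14446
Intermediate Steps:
t(v) = 6 + v (t(v) = 1*(6 + v) = 6 + v)
P(s) = 4 (P(s) = 1*4 = 4)
R(O) = -4 + (6 + O)³ (R(O) = (6 + O)³ - 1*4 = (6 + O)³ - 4 = -4 + (6 + O)³)
356709/R(110) + 176886/((-1*474233)) = 356709/(-4 + (6 + 110)³) + 176886/((-1*474233)) = 356709/(-4 + 116³) + 176886/(-474233) = 356709/(-4 + 1560896) + 176886*(-1/474233) = 356709/1560892 - 176886/474233 = -106936763115/740226495836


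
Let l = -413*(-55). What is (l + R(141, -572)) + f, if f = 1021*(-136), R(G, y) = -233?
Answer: -116374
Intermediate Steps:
l = 22715
f = -138856
(l + R(141, -572)) + f = (22715 - 233) - 138856 = 22482 - 138856 = -116374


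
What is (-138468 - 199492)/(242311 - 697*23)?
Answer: -8449/5657 ≈ -1.4935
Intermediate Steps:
(-138468 - 199492)/(242311 - 697*23) = -337960/(242311 - 16031) = -337960/226280 = -337960*1/226280 = -8449/5657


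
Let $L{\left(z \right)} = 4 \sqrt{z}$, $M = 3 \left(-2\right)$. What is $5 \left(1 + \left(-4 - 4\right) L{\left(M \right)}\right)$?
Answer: $5 - 160 i \sqrt{6} \approx 5.0 - 391.92 i$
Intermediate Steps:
$M = -6$
$5 \left(1 + \left(-4 - 4\right) L{\left(M \right)}\right) = 5 \left(1 + \left(-4 - 4\right) 4 \sqrt{-6}\right) = 5 \left(1 - 8 \cdot 4 i \sqrt{6}\right) = 5 \left(1 - 32 i \sqrt{6}\right) = 5 - 160 i \sqrt{6}$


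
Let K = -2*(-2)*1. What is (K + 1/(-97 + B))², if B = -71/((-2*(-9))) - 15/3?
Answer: 57912100/3636649 ≈ 15.925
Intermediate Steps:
K = 4 (K = 4*1 = 4)
B = -161/18 (B = -71/18 - 15*⅓ = -71*1/18 - 5 = -71/18 - 5 = -161/18 ≈ -8.9444)
(K + 1/(-97 + B))² = (4 + 1/(-97 - 161/18))² = (4 + 1/(-1907/18))² = (4 - 18/1907)² = (7610/1907)² = 57912100/3636649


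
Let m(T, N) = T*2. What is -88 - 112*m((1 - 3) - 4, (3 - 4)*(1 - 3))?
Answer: 1256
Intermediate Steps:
m(T, N) = 2*T
-88 - 112*m((1 - 3) - 4, (3 - 4)*(1 - 3)) = -88 - 224*((1 - 3) - 4) = -88 - 224*(-2 - 4) = -88 - 224*(-6) = -88 - 112*(-12) = -88 + 1344 = 1256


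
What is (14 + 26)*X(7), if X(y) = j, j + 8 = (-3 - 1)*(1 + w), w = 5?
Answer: -1280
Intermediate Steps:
j = -32 (j = -8 + (-3 - 1)*(1 + 5) = -8 - 4*6 = -8 - 24 = -32)
X(y) = -32
(14 + 26)*X(7) = (14 + 26)*(-32) = 40*(-32) = -1280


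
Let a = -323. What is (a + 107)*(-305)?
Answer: 65880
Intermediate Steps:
(a + 107)*(-305) = (-323 + 107)*(-305) = -216*(-305) = 65880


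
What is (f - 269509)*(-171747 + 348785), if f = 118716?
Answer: -26696091134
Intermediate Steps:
(f - 269509)*(-171747 + 348785) = (118716 - 269509)*(-171747 + 348785) = -150793*177038 = -26696091134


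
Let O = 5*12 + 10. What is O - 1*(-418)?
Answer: 488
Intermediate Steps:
O = 70 (O = 60 + 10 = 70)
O - 1*(-418) = 70 - 1*(-418) = 70 + 418 = 488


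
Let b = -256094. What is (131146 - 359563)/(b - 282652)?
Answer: 76139/179582 ≈ 0.42398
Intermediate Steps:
(131146 - 359563)/(b - 282652) = (131146 - 359563)/(-256094 - 282652) = -228417/(-538746) = -228417*(-1/538746) = 76139/179582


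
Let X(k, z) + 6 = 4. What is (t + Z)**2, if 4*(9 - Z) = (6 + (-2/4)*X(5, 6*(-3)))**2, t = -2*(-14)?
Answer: 9801/16 ≈ 612.56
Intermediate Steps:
X(k, z) = -2 (X(k, z) = -6 + 4 = -2)
t = 28
Z = -13/4 (Z = 9 - (6 - 2/4*(-2))**2/4 = 9 - (6 - 2*1/4*(-2))**2/4 = 9 - (6 - 1/2*(-2))**2/4 = 9 - (6 + 1)**2/4 = 9 - 1/4*7**2 = 9 - 1/4*49 = 9 - 49/4 = -13/4 ≈ -3.2500)
(t + Z)**2 = (28 - 13/4)**2 = (99/4)**2 = 9801/16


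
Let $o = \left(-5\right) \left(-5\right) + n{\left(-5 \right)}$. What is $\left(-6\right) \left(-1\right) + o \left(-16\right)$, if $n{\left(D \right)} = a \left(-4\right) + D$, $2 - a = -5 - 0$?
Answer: $134$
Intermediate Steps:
$a = 7$ ($a = 2 - \left(-5 - 0\right) = 2 - \left(-5 + 0\right) = 2 - -5 = 2 + 5 = 7$)
$n{\left(D \right)} = -28 + D$ ($n{\left(D \right)} = 7 \left(-4\right) + D = -28 + D$)
$o = -8$ ($o = \left(-5\right) \left(-5\right) - 33 = 25 - 33 = -8$)
$\left(-6\right) \left(-1\right) + o \left(-16\right) = \left(-6\right) \left(-1\right) - -128 = 6 + 128 = 134$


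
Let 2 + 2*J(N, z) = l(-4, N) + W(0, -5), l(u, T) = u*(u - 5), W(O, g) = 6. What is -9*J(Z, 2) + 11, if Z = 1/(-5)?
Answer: -169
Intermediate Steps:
Z = -⅕ ≈ -0.20000
l(u, T) = u*(-5 + u)
J(N, z) = 20 (J(N, z) = -1 + (-4*(-5 - 4) + 6)/2 = -1 + (-4*(-9) + 6)/2 = -1 + (36 + 6)/2 = -1 + (½)*42 = -1 + 21 = 20)
-9*J(Z, 2) + 11 = -9*20 + 11 = -180 + 11 = -169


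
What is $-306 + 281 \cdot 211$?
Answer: $58985$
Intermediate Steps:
$-306 + 281 \cdot 211 = -306 + 59291 = 58985$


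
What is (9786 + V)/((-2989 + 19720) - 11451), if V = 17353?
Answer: 27139/5280 ≈ 5.1400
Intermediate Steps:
(9786 + V)/((-2989 + 19720) - 11451) = (9786 + 17353)/((-2989 + 19720) - 11451) = 27139/(16731 - 11451) = 27139/5280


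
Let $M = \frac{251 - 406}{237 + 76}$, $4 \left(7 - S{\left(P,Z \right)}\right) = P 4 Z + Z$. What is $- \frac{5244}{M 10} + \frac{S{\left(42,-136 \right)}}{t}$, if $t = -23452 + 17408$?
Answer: $\frac{4955767609}{4684100} \approx 1058.0$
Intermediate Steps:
$S{\left(P,Z \right)} = 7 - \frac{Z}{4} - P Z$ ($S{\left(P,Z \right)} = 7 - \frac{P 4 Z + Z}{4} = 7 - \frac{4 P Z + Z}{4} = 7 - \frac{Z + 4 P Z}{4} = 7 - \left(\frac{Z}{4} + P Z\right) = 7 - \frac{Z}{4} - P Z$)
$t = -6044$
$M = - \frac{155}{313} \approx -0.49521$
$- \frac{5244}{M 10} + \frac{S{\left(42,-136 \right)}}{t} = - \frac{5244}{\left(- \frac{155}{313}\right) 10} + \frac{7 - -34 - 42 \left(-136\right)}{-6044} = - \frac{5244}{- \frac{1550}{313}} + \left(7 + 34 + 5712\right) \left(- \frac{1}{6044}\right) = \left(-5244\right) \left(- \frac{313}{1550}\right) + 5753 \left(- \frac{1}{6044}\right) = \frac{820686}{775} - \frac{5753}{6044} = \frac{4955767609}{4684100}$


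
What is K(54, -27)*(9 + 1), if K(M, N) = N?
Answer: -270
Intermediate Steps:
K(54, -27)*(9 + 1) = -27*(9 + 1) = -27*10 = -270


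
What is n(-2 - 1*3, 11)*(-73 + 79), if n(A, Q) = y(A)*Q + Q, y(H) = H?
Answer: -264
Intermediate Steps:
n(A, Q) = Q + A*Q (n(A, Q) = A*Q + Q = Q + A*Q)
n(-2 - 1*3, 11)*(-73 + 79) = (11*(1 + (-2 - 1*3)))*(-73 + 79) = (11*(1 + (-2 - 3)))*6 = (11*(1 - 5))*6 = (11*(-4))*6 = -44*6 = -264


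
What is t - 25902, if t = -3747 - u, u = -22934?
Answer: -6715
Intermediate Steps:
t = 19187 (t = -3747 - 1*(-22934) = -3747 + 22934 = 19187)
t - 25902 = 19187 - 25902 = -6715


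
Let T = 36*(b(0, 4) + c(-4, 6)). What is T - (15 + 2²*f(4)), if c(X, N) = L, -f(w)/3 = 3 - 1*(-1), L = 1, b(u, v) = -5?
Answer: -111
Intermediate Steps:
f(w) = -12 (f(w) = -3*(3 - 1*(-1)) = -3*(3 + 1) = -3*4 = -12)
c(X, N) = 1
T = -144 (T = 36*(-5 + 1) = 36*(-4) = -144)
T - (15 + 2²*f(4)) = -144 - (15 + 2²*(-12)) = -144 - (15 + 4*(-12)) = -144 - (15 - 48) = -144 - 1*(-33) = -144 + 33 = -111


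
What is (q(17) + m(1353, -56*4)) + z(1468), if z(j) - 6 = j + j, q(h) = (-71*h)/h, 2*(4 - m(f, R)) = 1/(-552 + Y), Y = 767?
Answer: 1236249/430 ≈ 2875.0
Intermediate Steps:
m(f, R) = 1719/430 (m(f, R) = 4 - 1/(2*(-552 + 767)) = 4 - 1/2/215 = 4 - 1/2*1/215 = 4 - 1/430 = 1719/430)
q(h) = -71
z(j) = 6 + 2*j (z(j) = 6 + (j + j) = 6 + 2*j)
(q(17) + m(1353, -56*4)) + z(1468) = (-71 + 1719/430) + (6 + 2*1468) = -28811/430 + (6 + 2936) = -28811/430 + 2942 = 1236249/430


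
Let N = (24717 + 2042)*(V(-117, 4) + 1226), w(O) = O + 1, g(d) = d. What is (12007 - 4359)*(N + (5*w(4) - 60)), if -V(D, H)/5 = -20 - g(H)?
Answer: 275462444192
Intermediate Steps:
w(O) = 1 + O
V(D, H) = 100 + 5*H (V(D, H) = -5*(-20 - H) = 100 + 5*H)
N = 36017614 (N = (24717 + 2042)*((100 + 5*4) + 1226) = 26759*((100 + 20) + 1226) = 26759*(120 + 1226) = 26759*1346 = 36017614)
(12007 - 4359)*(N + (5*w(4) - 60)) = (12007 - 4359)*(36017614 + (5*(1 + 4) - 60)) = 7648*(36017614 + (5*5 - 60)) = 7648*(36017614 + (25 - 60)) = 7648*(36017614 - 35) = 7648*36017579 = 275462444192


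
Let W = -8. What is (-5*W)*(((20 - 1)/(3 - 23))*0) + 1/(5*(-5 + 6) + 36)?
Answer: 1/41 ≈ 0.024390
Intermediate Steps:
(-5*W)*(((20 - 1)/(3 - 23))*0) + 1/(5*(-5 + 6) + 36) = (-5*(-8))*(((20 - 1)/(3 - 23))*0) + 1/(5*(-5 + 6) + 36) = 40*((19/(-20))*0) + 1/(5*1 + 36) = 40*((19*(-1/20))*0) + 1/(5 + 36) = 40*(-19/20*0) + 1/41 = 40*0 + 1/41 = 0 + 1/41 = 1/41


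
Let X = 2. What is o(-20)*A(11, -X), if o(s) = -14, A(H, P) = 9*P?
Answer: 252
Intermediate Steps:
o(-20)*A(11, -X) = -126*(-1*2) = -126*(-2) = -14*(-18) = 252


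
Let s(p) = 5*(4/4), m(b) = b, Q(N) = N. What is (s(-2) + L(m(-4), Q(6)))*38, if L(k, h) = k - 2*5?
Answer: -342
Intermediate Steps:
L(k, h) = -10 + k (L(k, h) = k - 10 = -10 + k)
s(p) = 5 (s(p) = 5*(4*(1/4)) = 5*1 = 5)
(s(-2) + L(m(-4), Q(6)))*38 = (5 + (-10 - 4))*38 = (5 - 14)*38 = -9*38 = -342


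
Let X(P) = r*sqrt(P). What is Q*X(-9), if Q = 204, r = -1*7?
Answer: -4284*I ≈ -4284.0*I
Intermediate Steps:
r = -7
X(P) = -7*sqrt(P)
Q*X(-9) = 204*(-21*I) = -4284*I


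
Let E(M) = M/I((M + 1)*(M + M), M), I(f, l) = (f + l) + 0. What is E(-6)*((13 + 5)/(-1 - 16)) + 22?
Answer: 376/17 ≈ 22.118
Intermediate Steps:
I(f, l) = f + l
E(M) = M/(M + 2*M*(1 + M)) (E(M) = M/((M + 1)*(M + M) + M) = M/((1 + M)*(2*M) + M) = M/(2*M*(1 + M) + M) = M/(M + 2*M*(1 + M)))
E(-6)*((13 + 5)/(-1 - 16)) + 22 = ((13 + 5)/(-1 - 16))/(3 + 2*(-6)) + 22 = (18/(-17))/(3 - 12) + 22 = (18*(-1/17))/(-9) + 22 = -1/9*(-18/17) + 22 = 2/17 + 22 = 376/17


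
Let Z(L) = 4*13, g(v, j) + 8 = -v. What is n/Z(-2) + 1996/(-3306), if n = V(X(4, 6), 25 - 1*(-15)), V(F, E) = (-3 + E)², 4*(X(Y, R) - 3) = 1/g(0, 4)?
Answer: 2211061/85956 ≈ 25.723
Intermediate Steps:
g(v, j) = -8 - v
X(Y, R) = 95/32 (X(Y, R) = 3 + 1/(4*(-8 - 1*0)) = 3 + 1/(4*(-8 + 0)) = 3 + (¼)/(-8) = 3 + (¼)*(-⅛) = 3 - 1/32 = 95/32)
Z(L) = 52
n = 1369 (n = (-3 + (25 - 1*(-15)))² = (-3 + (25 + 15))² = (-3 + 40)² = 37² = 1369)
n/Z(-2) + 1996/(-3306) = 1369/52 + 1996/(-3306) = 1369*(1/52) + 1996*(-1/3306) = 1369/52 - 998/1653 = 2211061/85956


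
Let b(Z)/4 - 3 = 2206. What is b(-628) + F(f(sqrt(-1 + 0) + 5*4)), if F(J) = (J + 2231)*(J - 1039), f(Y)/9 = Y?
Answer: -2062294 + 13968*I ≈ -2.0623e+6 + 13968.0*I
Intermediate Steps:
f(Y) = 9*Y
b(Z) = 8836 (b(Z) = 12 + 4*2206 = 12 + 8824 = 8836)
F(J) = (-1039 + J)*(2231 + J) (F(J) = (2231 + J)*(-1039 + J) = (-1039 + J)*(2231 + J))
b(-628) + F(f(sqrt(-1 + 0) + 5*4)) = 8836 + (-2318009 + (9*(sqrt(-1 + 0) + 5*4))**2 + 1192*(9*(sqrt(-1 + 0) + 5*4))) = 8836 + (-2318009 + (9*(sqrt(-1) + 20))**2 + 1192*(9*(sqrt(-1) + 20))) = 8836 + (-2318009 + (9*(I + 20))**2 + 1192*(9*(I + 20))) = 8836 + (-2318009 + (9*(20 + I))**2 + 1192*(9*(20 + I))) = 8836 + (-2318009 + (180 + 9*I)**2 + 1192*(180 + 9*I)) = 8836 + (-2318009 + (180 + 9*I)**2 + (214560 + 10728*I)) = 8836 + (-2103449 + (180 + 9*I)**2 + 10728*I) = -2094613 + (180 + 9*I)**2 + 10728*I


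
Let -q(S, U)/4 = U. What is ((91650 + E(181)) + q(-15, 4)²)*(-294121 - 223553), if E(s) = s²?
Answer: -64536864558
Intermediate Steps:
q(S, U) = -4*U
((91650 + E(181)) + q(-15, 4)²)*(-294121 - 223553) = ((91650 + 181²) + (-4*4)²)*(-294121 - 223553) = ((91650 + 32761) + (-16)²)*(-517674) = (124411 + 256)*(-517674) = 124667*(-517674) = -64536864558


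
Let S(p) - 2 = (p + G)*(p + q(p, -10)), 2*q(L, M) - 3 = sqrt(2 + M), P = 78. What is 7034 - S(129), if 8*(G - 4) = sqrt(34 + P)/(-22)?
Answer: -20649/2 + 261*sqrt(7)/88 - 133*I*sqrt(2) + I*sqrt(14)/44 ≈ -10317.0 - 188.01*I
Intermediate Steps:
q(L, M) = 3/2 + sqrt(2 + M)/2
G = 4 - sqrt(7)/44 (G = 4 + (sqrt(34 + 78)/(-22))/8 = 4 + (sqrt(112)*(-1/22))/8 = 4 + ((4*sqrt(7))*(-1/22))/8 = 4 + (-2*sqrt(7)/11)/8 = 4 - sqrt(7)/44 ≈ 3.9399)
S(p) = 2 + (4 + p - sqrt(7)/44)*(3/2 + p + I*sqrt(2)) (S(p) = 2 + (p + (4 - sqrt(7)/44))*(p + (3/2 + sqrt(2 - 10)/2)) = 2 + (4 + p - sqrt(7)/44)*(p + (3/2 + sqrt(-8)/2)) = 2 + (4 + p - sqrt(7)/44)*(p + (3/2 + (2*I*sqrt(2))/2)) = 2 + (4 + p - sqrt(7)/44)*(p + (3/2 + I*sqrt(2))) = 2 + (4 + p - sqrt(7)/44)*(3/2 + p + I*sqrt(2)))
7034 - S(129) = 7034 - (2 + 129**2 + (1/2)*129*(3 + 2*I*sqrt(2)) + (1/44)*129*(176 - sqrt(7)) + (3 + 2*I*sqrt(2))*(176 - sqrt(7))/88) = 7034 - (2 + 16641 + (387/2 + 129*I*sqrt(2)) + (516 - 129*sqrt(7)/44) + (3 + 2*I*sqrt(2))*(176 - sqrt(7))/88) = 7034 - (34705/2 - 129*sqrt(7)/44 + 129*I*sqrt(2) + (3 + 2*I*sqrt(2))*(176 - sqrt(7))/88) = 7034 + (-34705/2 + 129*sqrt(7)/44 - 129*I*sqrt(2) - (3 + 2*I*sqrt(2))*(176 - sqrt(7))/88) = -20637/2 + 129*sqrt(7)/44 - 129*I*sqrt(2) - (3 + 2*I*sqrt(2))*(176 - sqrt(7))/88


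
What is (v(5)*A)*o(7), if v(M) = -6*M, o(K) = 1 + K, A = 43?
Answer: -10320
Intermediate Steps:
(v(5)*A)*o(7) = (-6*5*43)*(1 + 7) = -30*43*8 = -1290*8 = -10320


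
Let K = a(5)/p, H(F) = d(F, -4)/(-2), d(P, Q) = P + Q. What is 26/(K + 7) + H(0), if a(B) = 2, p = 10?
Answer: 101/18 ≈ 5.6111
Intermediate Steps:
H(F) = 2 - F/2 (H(F) = (F - 4)/(-2) = (-4 + F)*(-½) = 2 - F/2)
K = ⅕ (K = 2/10 = 2*(⅒) = ⅕ ≈ 0.20000)
26/(K + 7) + H(0) = 26/(⅕ + 7) + (2 - ½*0) = 26/(36/5) + (2 + 0) = (5/36)*26 + 2 = 65/18 + 2 = 101/18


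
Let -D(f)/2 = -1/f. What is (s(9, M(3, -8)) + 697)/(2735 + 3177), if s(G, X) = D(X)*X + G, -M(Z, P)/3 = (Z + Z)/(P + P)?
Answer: 177/1478 ≈ 0.11976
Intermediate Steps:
D(f) = 2/f (D(f) = -(-2)/f = 2/f)
M(Z, P) = -3*Z/P (M(Z, P) = -3*(Z + Z)/(P + P) = -3*2*Z/(2*P) = -3*2*Z*1/(2*P) = -3*Z/P)
s(G, X) = 2 + G (s(G, X) = (2/X)*X + G = 2 + G)
(s(9, M(3, -8)) + 697)/(2735 + 3177) = ((2 + 9) + 697)/(2735 + 3177) = (11 + 697)/5912 = 708*(1/5912) = 177/1478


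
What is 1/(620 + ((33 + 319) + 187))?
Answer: 1/1159 ≈ 0.00086281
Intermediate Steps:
1/(620 + ((33 + 319) + 187)) = 1/(620 + (352 + 187)) = 1/(620 + 539) = 1/1159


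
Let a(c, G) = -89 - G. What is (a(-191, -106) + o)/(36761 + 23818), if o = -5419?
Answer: -5402/60579 ≈ -0.089173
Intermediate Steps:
(a(-191, -106) + o)/(36761 + 23818) = ((-89 - 1*(-106)) - 5419)/(36761 + 23818) = ((-89 + 106) - 5419)/60579 = (17 - 5419)*(1/60579) = -5402*1/60579 = -5402/60579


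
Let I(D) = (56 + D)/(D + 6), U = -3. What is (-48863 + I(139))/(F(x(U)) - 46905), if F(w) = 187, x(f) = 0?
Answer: 708494/677411 ≈ 1.0459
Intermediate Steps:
I(D) = (56 + D)/(6 + D)
(-48863 + I(139))/(F(x(U)) - 46905) = (-48863 + (56 + 139)/(6 + 139))/(187 - 46905) = (-48863 + 195/145)/(-46718) = (-48863 + (1/145)*195)*(-1/46718) = (-48863 + 39/29)*(-1/46718) = -1416988/29*(-1/46718) = 708494/677411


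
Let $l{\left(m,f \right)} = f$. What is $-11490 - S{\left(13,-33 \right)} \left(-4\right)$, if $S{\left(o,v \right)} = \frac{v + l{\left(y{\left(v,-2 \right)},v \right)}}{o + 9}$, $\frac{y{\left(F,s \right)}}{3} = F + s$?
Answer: $-11502$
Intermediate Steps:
$y{\left(F,s \right)} = 3 F + 3 s$ ($y{\left(F,s \right)} = 3 \left(F + s\right) = 3 F + 3 s$)
$S{\left(o,v \right)} = \frac{2 v}{9 + o}$ ($S{\left(o,v \right)} = \frac{v + v}{o + 9} = \frac{2 v}{9 + o}$)
$-11490 - S{\left(13,-33 \right)} \left(-4\right) = -11490 - 2 \left(-33\right) \frac{1}{9 + 13} \left(-4\right) = -11490 - 2 \left(-33\right) \frac{1}{22} \left(-4\right) = -11490 - \left(-3\right) \left(-4\right) = -11490 - 12 = -11502$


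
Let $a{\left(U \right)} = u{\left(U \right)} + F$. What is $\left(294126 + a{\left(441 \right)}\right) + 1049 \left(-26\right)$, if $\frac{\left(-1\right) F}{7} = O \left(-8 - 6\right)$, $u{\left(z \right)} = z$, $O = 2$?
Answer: $267489$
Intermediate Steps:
$F = 196$ ($F = - 7 \cdot 2 \left(-8 - 6\right) = - 7 \cdot 2 \left(-14\right) = \left(-7\right) \left(-28\right) = 196$)
$a{\left(U \right)} = 196 + U$ ($a{\left(U \right)} = U + 196 = 196 + U$)
$\left(294126 + a{\left(441 \right)}\right) + 1049 \left(-26\right) = \left(294126 + \left(196 + 441\right)\right) + 1049 \left(-26\right) = \left(294126 + 637\right) - 27274 = 294763 - 27274 = 267489$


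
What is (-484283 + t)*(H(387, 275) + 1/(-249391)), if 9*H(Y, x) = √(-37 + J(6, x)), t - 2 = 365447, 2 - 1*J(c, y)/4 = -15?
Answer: 118834/249391 - 118834*√31/9 ≈ -73515.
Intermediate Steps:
J(c, y) = 68 (J(c, y) = 8 - 4*(-15) = 8 + 60 = 68)
t = 365449 (t = 2 + 365447 = 365449)
H(Y, x) = √31/9 (H(Y, x) = √(-37 + 68)/9 = √31/9)
(-484283 + t)*(H(387, 275) + 1/(-249391)) = (-484283 + 365449)*(√31/9 + 1/(-249391)) = -118834*(√31/9 - 1/249391) = -118834*(-1/249391 + √31/9) = 118834/249391 - 118834*√31/9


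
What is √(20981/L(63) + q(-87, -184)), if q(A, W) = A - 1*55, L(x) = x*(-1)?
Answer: I*√209489/21 ≈ 21.795*I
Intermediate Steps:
L(x) = -x
q(A, W) = -55 + A (q(A, W) = A - 55 = -55 + A)
√(20981/L(63) + q(-87, -184)) = √(20981/((-1*63)) + (-55 - 87)) = √(20981/(-63) - 142) = √(20981*(-1/63) - 142) = √(-20981/63 - 142) = √(-29927/63) = I*√209489/21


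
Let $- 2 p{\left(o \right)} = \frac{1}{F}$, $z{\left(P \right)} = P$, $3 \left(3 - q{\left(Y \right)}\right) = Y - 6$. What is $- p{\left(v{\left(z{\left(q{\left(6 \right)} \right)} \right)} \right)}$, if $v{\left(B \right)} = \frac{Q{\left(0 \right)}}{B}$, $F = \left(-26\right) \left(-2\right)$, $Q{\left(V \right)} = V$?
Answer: $\frac{1}{104} \approx 0.0096154$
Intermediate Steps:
$q{\left(Y \right)} = 5 - \frac{Y}{3}$ ($q{\left(Y \right)} = 3 - \frac{Y - 6}{3} = 3 - \frac{-6 + Y}{3} = 3 - \left(-2 + \frac{Y}{3}\right) = 5 - \frac{Y}{3}$)
$F = 52$
$v{\left(B \right)} = 0$ ($v{\left(B \right)} = \frac{0}{B} = 0$)
$p{\left(o \right)} = - \frac{1}{104}$ ($p{\left(o \right)} = - \frac{1}{2 \cdot 52} = \left(- \frac{1}{2}\right) \frac{1}{52} = - \frac{1}{104}$)
$- p{\left(v{\left(z{\left(q{\left(6 \right)} \right)} \right)} \right)} = \left(-1\right) \left(- \frac{1}{104}\right) = \frac{1}{104}$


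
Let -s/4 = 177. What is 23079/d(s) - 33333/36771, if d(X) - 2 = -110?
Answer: -94693097/441252 ≈ -214.60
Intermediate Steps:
s = -708 (s = -4*177 = -708)
d(X) = -108 (d(X) = 2 - 110 = -108)
23079/d(s) - 33333/36771 = 23079/(-108) - 33333/36771 = 23079*(-1/108) - 33333*1/36771 = -7693/36 - 11111/12257 = -94693097/441252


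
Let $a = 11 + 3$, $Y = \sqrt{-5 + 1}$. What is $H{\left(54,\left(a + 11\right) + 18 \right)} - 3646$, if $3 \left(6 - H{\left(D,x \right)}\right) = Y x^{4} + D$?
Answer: $-3658 - \frac{6837602 i}{3} \approx -3658.0 - 2.2792 \cdot 10^{6} i$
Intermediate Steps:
$Y = 2 i$ ($Y = \sqrt{-4} = 2 i \approx 2.0 i$)
$a = 14$
$H{\left(D,x \right)} = 6 - \frac{D}{3} - \frac{2 i x^{4}}{3}$ ($H{\left(D,x \right)} = 6 - \frac{2 i x^{4} + D}{3} = 6 - \frac{D + 2 i x^{4}}{3} = 6 - \left(\frac{D}{3} + \frac{2 i x^{4}}{3}\right) = 6 - \frac{D}{3} - \frac{2 i x^{4}}{3}$)
$H{\left(54,\left(a + 11\right) + 18 \right)} - 3646 = \left(6 - 18 - \frac{2 i \left(\left(14 + 11\right) + 18\right)^{4}}{3}\right) - 3646 = \left(6 - 18 - \frac{2 i \left(25 + 18\right)^{4}}{3}\right) - 3646 = \left(6 - 18 - \frac{2 i 43^{4}}{3}\right) - 3646 = \left(6 - 18 - \frac{2}{3} i 3418801\right) - 3646 = \left(6 - 18 - \frac{6837602 i}{3}\right) - 3646 = \left(-12 - \frac{6837602 i}{3}\right) - 3646 = -3658 - \frac{6837602 i}{3}$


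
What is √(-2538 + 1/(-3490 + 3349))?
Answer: I*√50458119/141 ≈ 50.379*I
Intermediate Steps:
√(-2538 + 1/(-3490 + 3349)) = √(-2538 + 1/(-141)) = √(-2538 - 1/141) = √(-357859/141) = I*√50458119/141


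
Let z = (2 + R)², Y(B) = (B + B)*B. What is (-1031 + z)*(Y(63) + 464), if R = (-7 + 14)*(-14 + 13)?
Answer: -8452412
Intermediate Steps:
R = -7 (R = 7*(-1) = -7)
Y(B) = 2*B² (Y(B) = (2*B)*B = 2*B²)
z = 25 (z = (2 - 7)² = (-5)² = 25)
(-1031 + z)*(Y(63) + 464) = (-1031 + 25)*(2*63² + 464) = -1006*(2*3969 + 464) = -1006*(7938 + 464) = -1006*8402 = -8452412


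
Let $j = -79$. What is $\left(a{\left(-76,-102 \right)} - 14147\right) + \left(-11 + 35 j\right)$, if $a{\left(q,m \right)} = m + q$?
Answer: $-17101$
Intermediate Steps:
$\left(a{\left(-76,-102 \right)} - 14147\right) + \left(-11 + 35 j\right) = \left(\left(-102 - 76\right) - 14147\right) + \left(-11 + 35 \left(-79\right)\right) = \left(-178 - 14147\right) - 2776 = -14325 - 2776 = -17101$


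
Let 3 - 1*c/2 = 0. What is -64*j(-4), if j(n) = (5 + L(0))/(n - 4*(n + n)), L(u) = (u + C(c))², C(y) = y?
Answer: -656/7 ≈ -93.714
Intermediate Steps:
c = 6 (c = 6 - 2*0 = 6 + 0 = 6)
L(u) = (6 + u)² (L(u) = (u + 6)² = (6 + u)²)
j(n) = -41/(7*n) (j(n) = (5 + (6 + 0)²)/(n - 4*(n + n)) = (5 + 6²)/(n - 8*n) = (5 + 36)/(n - 8*n) = 41/((-7*n)) = 41*(-1/(7*n)) = -41/(7*n))
-64*j(-4) = -(-2624)/(7*(-4)) = -(-2624)*(-1)/(7*4) = -64*41/28 = -656/7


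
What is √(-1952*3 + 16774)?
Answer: √10918 ≈ 104.49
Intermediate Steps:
√(-1952*3 + 16774) = √(-5856 + 16774) = √10918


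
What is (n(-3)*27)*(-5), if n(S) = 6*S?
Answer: 2430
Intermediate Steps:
(n(-3)*27)*(-5) = ((6*(-3))*27)*(-5) = -18*27*(-5) = -486*(-5) = 2430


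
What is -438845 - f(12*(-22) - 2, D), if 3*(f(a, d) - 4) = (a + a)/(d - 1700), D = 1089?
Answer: -804410749/1833 ≈ -4.3885e+5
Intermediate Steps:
f(a, d) = 4 + 2*a/(3*(-1700 + d)) (f(a, d) = 4 + ((a + a)/(d - 1700))/3 = 4 + ((2*a)/(-1700 + d))/3 = 4 + (2*a/(-1700 + d))/3 = 4 + 2*a/(3*(-1700 + d)))
-438845 - f(12*(-22) - 2, D) = -438845 - 2*(-10200 + (12*(-22) - 2) + 6*1089)/(3*(-1700 + 1089)) = -438845 - 2*(-10200 + (-264 - 2) + 6534)/(3*(-611)) = -438845 - 2*(-1)*(-10200 - 266 + 6534)/(3*611) = -438845 - 2*(-1)*(-3932)/(3*611) = -438845 - 1*7864/1833 = -438845 - 7864/1833 = -804410749/1833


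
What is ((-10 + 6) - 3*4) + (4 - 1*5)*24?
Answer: -40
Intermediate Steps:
((-10 + 6) - 3*4) + (4 - 1*5)*24 = (-4 - 12) + (4 - 5)*24 = -16 - 1*24 = -16 - 24 = -40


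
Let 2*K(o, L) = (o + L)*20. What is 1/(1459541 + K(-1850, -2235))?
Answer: 1/1418691 ≈ 7.0487e-7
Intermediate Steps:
K(o, L) = 10*L + 10*o (K(o, L) = ((o + L)*20)/2 = ((L + o)*20)/2 = (20*L + 20*o)/2 = 10*L + 10*o)
1/(1459541 + K(-1850, -2235)) = 1/(1459541 + (10*(-2235) + 10*(-1850))) = 1/(1459541 + (-22350 - 18500)) = 1/(1459541 - 40850) = 1/1418691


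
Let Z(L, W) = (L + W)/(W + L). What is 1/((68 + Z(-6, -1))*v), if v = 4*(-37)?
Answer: -1/10212 ≈ -9.7924e-5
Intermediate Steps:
Z(L, W) = 1 (Z(L, W) = (L + W)/(L + W) = 1)
v = -148
1/((68 + Z(-6, -1))*v) = 1/((68 + 1)*(-148)) = 1/(69*(-148)) = 1/(-10212) = -1/10212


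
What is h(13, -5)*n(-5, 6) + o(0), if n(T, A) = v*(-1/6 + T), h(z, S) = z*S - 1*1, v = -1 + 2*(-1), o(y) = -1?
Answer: -1024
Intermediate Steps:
v = -3 (v = -1 - 2 = -3)
h(z, S) = -1 + S*z (h(z, S) = S*z - 1 = -1 + S*z)
n(T, A) = ½ - 3*T (n(T, A) = -3*(-1/6 + T) = -3*(-1*⅙ + T) = -3*(-⅙ + T) = ½ - 3*T)
h(13, -5)*n(-5, 6) + o(0) = (-1 - 5*13)*(½ - 3*(-5)) - 1 = (-1 - 65)*(½ + 15) - 1 = -66*31/2 - 1 = -1023 - 1 = -1024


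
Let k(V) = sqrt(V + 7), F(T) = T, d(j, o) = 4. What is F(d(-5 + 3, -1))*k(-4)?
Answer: 4*sqrt(3) ≈ 6.9282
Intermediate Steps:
k(V) = sqrt(7 + V)
F(d(-5 + 3, -1))*k(-4) = 4*sqrt(7 - 4) = 4*sqrt(3)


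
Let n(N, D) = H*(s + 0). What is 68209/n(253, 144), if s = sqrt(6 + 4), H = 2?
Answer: 68209*sqrt(10)/20 ≈ 10785.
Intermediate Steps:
s = sqrt(10) ≈ 3.1623
n(N, D) = 2*sqrt(10) (n(N, D) = 2*(sqrt(10) + 0) = 2*sqrt(10))
68209/n(253, 144) = 68209/((2*sqrt(10))) = 68209*(sqrt(10)/20) = 68209*sqrt(10)/20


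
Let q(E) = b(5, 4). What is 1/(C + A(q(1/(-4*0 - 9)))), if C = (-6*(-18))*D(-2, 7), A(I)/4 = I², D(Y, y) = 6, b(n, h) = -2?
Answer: 1/664 ≈ 0.0015060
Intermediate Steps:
q(E) = -2
A(I) = 4*I²
C = 648 (C = -6*(-18)*6 = 108*6 = 648)
1/(C + A(q(1/(-4*0 - 9)))) = 1/(648 + 4*(-2)²) = 1/(648 + 4*4) = 1/(648 + 16) = 1/664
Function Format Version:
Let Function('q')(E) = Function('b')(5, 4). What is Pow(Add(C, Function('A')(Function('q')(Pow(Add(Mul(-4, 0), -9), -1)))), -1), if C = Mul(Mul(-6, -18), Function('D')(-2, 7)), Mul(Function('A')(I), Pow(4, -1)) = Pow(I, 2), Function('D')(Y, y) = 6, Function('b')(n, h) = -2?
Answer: Rational(1, 664) ≈ 0.0015060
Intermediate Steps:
Function('q')(E) = -2
Function('A')(I) = Mul(4, Pow(I, 2))
C = 648 (C = Mul(Mul(-6, -18), 6) = Mul(108, 6) = 648)
Pow(Add(C, Function('A')(Function('q')(Pow(Add(Mul(-4, 0), -9), -1)))), -1) = Pow(Add(648, Mul(4, Pow(-2, 2))), -1) = Pow(Add(648, Mul(4, 4)), -1) = Pow(Add(648, 16), -1) = Pow(664, -1) = Rational(1, 664)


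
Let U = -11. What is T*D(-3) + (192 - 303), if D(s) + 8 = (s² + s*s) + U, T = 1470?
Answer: -1581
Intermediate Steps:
D(s) = -19 + 2*s² (D(s) = -8 + ((s² + s*s) - 11) = -8 + ((s² + s²) - 11) = -8 + (2*s² - 11) = -8 + (-11 + 2*s²) = -19 + 2*s²)
T*D(-3) + (192 - 303) = 1470*(-19 + 2*(-3)²) + (192 - 303) = 1470*(-19 + 2*9) - 111 = 1470*(-19 + 18) - 111 = 1470*(-1) - 111 = -1470 - 111 = -1581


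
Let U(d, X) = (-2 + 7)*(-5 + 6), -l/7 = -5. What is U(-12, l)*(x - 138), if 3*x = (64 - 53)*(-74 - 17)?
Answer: -7075/3 ≈ -2358.3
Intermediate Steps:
l = 35 (l = -7*(-5) = 35)
x = -1001/3 (x = ((64 - 53)*(-74 - 17))/3 = (11*(-91))/3 = (⅓)*(-1001) = -1001/3 ≈ -333.67)
U(d, X) = 5 (U(d, X) = 5*1 = 5)
U(-12, l)*(x - 138) = 5*(-1001/3 - 138) = 5*(-1415/3) = -7075/3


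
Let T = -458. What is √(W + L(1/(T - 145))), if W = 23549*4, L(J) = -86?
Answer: √94110 ≈ 306.77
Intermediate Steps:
W = 94196
√(W + L(1/(T - 145))) = √(94196 - 86) = √94110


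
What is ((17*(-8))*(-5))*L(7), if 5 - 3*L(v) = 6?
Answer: -680/3 ≈ -226.67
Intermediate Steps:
L(v) = -1/3 (L(v) = 5/3 - 1/3*6 = 5/3 - 2 = -1/3)
((17*(-8))*(-5))*L(7) = ((17*(-8))*(-5))*(-1/3) = -136*(-5)*(-1/3) = 680*(-1/3) = -680/3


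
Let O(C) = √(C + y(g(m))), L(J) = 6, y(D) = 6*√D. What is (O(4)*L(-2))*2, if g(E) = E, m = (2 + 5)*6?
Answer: 12*√(4 + 6*√42) ≈ 78.583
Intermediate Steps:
m = 42 (m = 7*6 = 42)
O(C) = √(C + 6*√42)
(O(4)*L(-2))*2 = (√(4 + 6*√42)*6)*2 = (6*√(4 + 6*√42))*2 = 12*√(4 + 6*√42)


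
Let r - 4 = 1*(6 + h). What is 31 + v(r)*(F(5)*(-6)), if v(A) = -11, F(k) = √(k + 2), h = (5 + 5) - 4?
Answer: 31 + 66*√7 ≈ 205.62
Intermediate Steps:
h = 6 (h = 10 - 4 = 6)
F(k) = √(2 + k)
r = 16 (r = 4 + 1*(6 + 6) = 4 + 1*12 = 4 + 12 = 16)
31 + v(r)*(F(5)*(-6)) = 31 - 11*√(2 + 5)*(-6) = 31 - 11*√7*(-6) = 31 - (-66)*√7 = 31 + 66*√7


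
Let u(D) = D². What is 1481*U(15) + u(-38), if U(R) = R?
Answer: 23659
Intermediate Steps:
1481*U(15) + u(-38) = 1481*15 + (-38)² = 22215 + 1444 = 23659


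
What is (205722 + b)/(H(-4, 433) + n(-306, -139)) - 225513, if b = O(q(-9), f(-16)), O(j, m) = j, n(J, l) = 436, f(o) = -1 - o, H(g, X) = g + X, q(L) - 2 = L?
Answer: -38972606/173 ≈ -2.2528e+5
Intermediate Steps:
q(L) = 2 + L
H(g, X) = X + g
b = -7 (b = 2 - 9 = -7)
(205722 + b)/(H(-4, 433) + n(-306, -139)) - 225513 = (205722 - 7)/((433 - 4) + 436) - 225513 = 205715/(429 + 436) - 225513 = 205715/865 - 225513 = 205715*(1/865) - 225513 = 41143/173 - 225513 = -38972606/173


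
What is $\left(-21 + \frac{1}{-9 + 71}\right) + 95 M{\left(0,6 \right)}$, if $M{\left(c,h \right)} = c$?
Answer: $- \frac{1301}{62} \approx -20.984$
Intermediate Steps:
$\left(-21 + \frac{1}{-9 + 71}\right) + 95 M{\left(0,6 \right)} = \left(-21 + \frac{1}{-9 + 71}\right) + 95 \cdot 0 = \left(-21 + \frac{1}{62}\right) + 0 = - \frac{1301}{62} + 0 = - \frac{1301}{62}$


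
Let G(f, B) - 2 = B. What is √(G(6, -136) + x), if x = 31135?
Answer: √31001 ≈ 176.07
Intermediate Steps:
G(f, B) = 2 + B
√(G(6, -136) + x) = √((2 - 136) + 31135) = √(-134 + 31135) = √31001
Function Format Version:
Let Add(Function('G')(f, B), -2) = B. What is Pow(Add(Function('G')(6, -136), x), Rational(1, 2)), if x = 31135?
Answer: Pow(31001, Rational(1, 2)) ≈ 176.07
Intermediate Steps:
Function('G')(f, B) = Add(2, B)
Pow(Add(Function('G')(6, -136), x), Rational(1, 2)) = Pow(Add(Add(2, -136), 31135), Rational(1, 2)) = Pow(Add(-134, 31135), Rational(1, 2)) = Pow(31001, Rational(1, 2))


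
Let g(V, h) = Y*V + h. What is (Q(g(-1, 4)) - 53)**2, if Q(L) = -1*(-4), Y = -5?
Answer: 2401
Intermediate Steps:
g(V, h) = h - 5*V (g(V, h) = -5*V + h = h - 5*V)
Q(L) = 4
(Q(g(-1, 4)) - 53)**2 = (4 - 53)**2 = (-49)**2 = 2401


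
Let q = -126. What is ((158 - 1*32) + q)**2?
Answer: 0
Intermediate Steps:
((158 - 1*32) + q)**2 = ((158 - 1*32) - 126)**2 = ((158 - 32) - 126)**2 = (126 - 126)**2 = 0**2 = 0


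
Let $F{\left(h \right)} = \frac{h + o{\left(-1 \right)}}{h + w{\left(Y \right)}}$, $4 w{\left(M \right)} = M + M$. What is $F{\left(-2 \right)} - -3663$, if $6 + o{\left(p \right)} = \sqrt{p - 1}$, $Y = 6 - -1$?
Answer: $\frac{10973}{3} + \frac{2 i \sqrt{2}}{3} \approx 3657.7 + 0.94281 i$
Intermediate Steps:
$Y = 7$ ($Y = 6 + 1 = 7$)
$w{\left(M \right)} = \frac{M}{2}$ ($w{\left(M \right)} = \frac{M + M}{4} = \frac{2 M}{4} = \frac{M}{2}$)
$o{\left(p \right)} = -6 + \sqrt{-1 + p}$ ($o{\left(p \right)} = -6 + \sqrt{p - 1} = -6 + \sqrt{-1 + p}$)
$F{\left(h \right)} = \frac{-6 + h + i \sqrt{2}}{\frac{7}{2} + h}$ ($F{\left(h \right)} = \frac{h - \left(6 - \sqrt{-1 - 1}\right)}{h + \frac{1}{2} \cdot 7} = \frac{h - \left(6 - \sqrt{-2}\right)}{h + \frac{7}{2}} = \frac{h - \left(6 - i \sqrt{2}\right)}{\frac{7}{2} + h} = \frac{-6 + h + i \sqrt{2}}{\frac{7}{2} + h}$)
$F{\left(-2 \right)} - -3663 = \frac{2 \left(-6 - 2 + i \sqrt{2}\right)}{7 + 2 \left(-2\right)} - -3663 = \frac{2 \left(-8 + i \sqrt{2}\right)}{7 - 4} + 3663 = \frac{2 \left(-8 + i \sqrt{2}\right)}{3} + 3663 = 2 \cdot \frac{1}{3} \left(-8 + i \sqrt{2}\right) + 3663 = \left(- \frac{16}{3} + \frac{2 i \sqrt{2}}{3}\right) + 3663 = \frac{10973}{3} + \frac{2 i \sqrt{2}}{3}$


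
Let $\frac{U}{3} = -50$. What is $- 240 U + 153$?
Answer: $36153$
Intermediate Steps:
$U = -150$ ($U = 3 \left(-50\right) = -150$)
$- 240 U + 153 = \left(-240\right) \left(-150\right) + 153 = 36000 + 153 = 36153$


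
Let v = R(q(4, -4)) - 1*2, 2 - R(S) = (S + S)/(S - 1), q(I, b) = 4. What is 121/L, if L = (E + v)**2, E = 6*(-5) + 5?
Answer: 1089/6889 ≈ 0.15808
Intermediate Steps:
E = -25 (E = -30 + 5 = -25)
R(S) = 2 - 2*S/(-1 + S) (R(S) = 2 - (S + S)/(S - 1) = 2 - 2*S/(-1 + S))
v = -8/3 (v = -2/(-1 + 4) - 1*2 = -2/3 - 2 = -8/3 ≈ -2.6667)
L = 6889/9 (L = (-25 - 8/3)**2 = (-83/3)**2 = 6889/9 ≈ 765.44)
121/L = 121/(6889/9) = 121*(9/6889) = 1089/6889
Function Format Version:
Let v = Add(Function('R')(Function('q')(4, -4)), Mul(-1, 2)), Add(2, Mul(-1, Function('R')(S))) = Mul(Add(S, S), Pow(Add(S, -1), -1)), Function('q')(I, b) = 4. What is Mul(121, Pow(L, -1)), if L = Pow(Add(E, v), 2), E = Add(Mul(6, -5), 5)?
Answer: Rational(1089, 6889) ≈ 0.15808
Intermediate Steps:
E = -25 (E = Add(-30, 5) = -25)
Function('R')(S) = Add(2, Mul(-2, S, Pow(Add(-1, S), -1))) (Function('R')(S) = Add(2, Mul(-1, Mul(Add(S, S), Pow(Add(S, -1), -1)))) = Add(2, Mul(-1, Mul(Mul(2, S), Pow(Add(-1, S), -1)))) = Add(2, Mul(-1, Mul(2, S, Pow(Add(-1, S), -1)))) = Add(2, Mul(-2, S, Pow(Add(-1, S), -1))))
v = Rational(-8, 3) (v = Add(Mul(-2, Pow(Add(-1, 4), -1)), Mul(-1, 2)) = Add(Mul(-2, Pow(3, -1)), -2) = Add(Mul(-2, Rational(1, 3)), -2) = Add(Rational(-2, 3), -2) = Rational(-8, 3) ≈ -2.6667)
L = Rational(6889, 9) (L = Pow(Add(-25, Rational(-8, 3)), 2) = Pow(Rational(-83, 3), 2) = Rational(6889, 9) ≈ 765.44)
Mul(121, Pow(L, -1)) = Mul(121, Pow(Rational(6889, 9), -1)) = Mul(121, Rational(9, 6889)) = Rational(1089, 6889)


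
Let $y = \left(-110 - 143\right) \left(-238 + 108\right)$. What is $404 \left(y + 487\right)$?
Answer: $13484308$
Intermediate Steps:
$y = 32890$ ($y = \left(-253\right) \left(-130\right) = 32890$)
$404 \left(y + 487\right) = 404 \left(32890 + 487\right) = 404 \cdot 33377 = 13484308$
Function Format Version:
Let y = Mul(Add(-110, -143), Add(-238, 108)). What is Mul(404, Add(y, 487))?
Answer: 13484308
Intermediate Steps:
y = 32890 (y = Mul(-253, -130) = 32890)
Mul(404, Add(y, 487)) = Mul(404, Add(32890, 487)) = Mul(404, 33377) = 13484308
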